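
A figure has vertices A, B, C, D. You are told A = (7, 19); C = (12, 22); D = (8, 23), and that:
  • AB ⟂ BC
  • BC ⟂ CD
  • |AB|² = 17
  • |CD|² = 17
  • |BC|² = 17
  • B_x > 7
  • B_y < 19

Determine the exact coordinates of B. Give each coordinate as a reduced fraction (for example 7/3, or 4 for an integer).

B = (11, 18)

1. B_x = 11  [[BC ⟂ CD ⇒ 4x-1y-26=0] ∩ [|B−(7, 19)|²=17]]
2. B_y = 18  [[BC ⟂ CD ⇒ 4x-1y-26=0] ∩ [|B−(7, 19)|²=17]]
   so B = (11, 18)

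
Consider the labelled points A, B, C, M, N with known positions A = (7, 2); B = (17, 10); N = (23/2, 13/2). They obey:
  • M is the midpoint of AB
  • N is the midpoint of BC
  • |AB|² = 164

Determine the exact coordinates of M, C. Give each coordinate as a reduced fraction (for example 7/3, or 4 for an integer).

1. M_x = 12  [2·M = A+B = (7, 2)+(17, 10)]
2. M_y = 6  [2·M = A+B = (7, 2)+(17, 10)]
   so M = (12, 6)
3. C_x = 6  [C = 2·N−B = 2·(23/2, 13/2)−(17, 10)]
4. C_y = 3  [C = 2·N−B = 2·(23/2, 13/2)−(17, 10)]
   so C = (6, 3)

M = (12, 6)
C = (6, 3)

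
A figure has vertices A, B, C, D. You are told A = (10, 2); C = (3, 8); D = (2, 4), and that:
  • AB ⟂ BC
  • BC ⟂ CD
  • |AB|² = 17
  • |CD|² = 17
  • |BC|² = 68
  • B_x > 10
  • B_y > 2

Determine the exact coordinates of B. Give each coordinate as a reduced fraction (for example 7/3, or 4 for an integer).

1. B_x = 11  [[BC ⟂ CD ⇒ 1x+4y-35=0] ∩ [|B−(10, 2)|²=17]]
2. B_y = 6  [[BC ⟂ CD ⇒ 1x+4y-35=0] ∩ [|B−(10, 2)|²=17]]
   so B = (11, 6)

B = (11, 6)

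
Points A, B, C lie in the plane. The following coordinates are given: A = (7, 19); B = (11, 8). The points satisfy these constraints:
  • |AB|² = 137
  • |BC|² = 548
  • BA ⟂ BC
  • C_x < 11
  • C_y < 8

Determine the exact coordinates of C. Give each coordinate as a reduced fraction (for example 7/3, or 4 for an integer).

1. C_x = -11  [[BA ⟂ BC ⇒ -4x+11y-44=0] ∩ [|C−(11, 8)|²=548]]
2. C_y = 0  [[BA ⟂ BC ⇒ -4x+11y-44=0] ∩ [|C−(11, 8)|²=548]]
   so C = (-11, 0)

C = (-11, 0)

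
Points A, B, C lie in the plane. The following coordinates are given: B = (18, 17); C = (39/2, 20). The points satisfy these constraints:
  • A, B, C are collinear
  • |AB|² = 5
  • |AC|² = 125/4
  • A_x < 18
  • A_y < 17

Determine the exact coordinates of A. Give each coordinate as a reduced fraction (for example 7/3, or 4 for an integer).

1. A_x = 17  [[A, B, C are collinear ⇒ -3x+3/2y+57/2=0] ∩ [|A−(18, 17)|²=5]]
2. A_y = 15  [[A, B, C are collinear ⇒ -3x+3/2y+57/2=0] ∩ [|A−(18, 17)|²=5]]
   so A = (17, 15)

A = (17, 15)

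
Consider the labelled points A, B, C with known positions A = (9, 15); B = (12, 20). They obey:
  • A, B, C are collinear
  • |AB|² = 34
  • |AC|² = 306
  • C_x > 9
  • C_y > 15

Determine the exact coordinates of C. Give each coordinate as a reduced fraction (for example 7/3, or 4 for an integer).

C = (18, 30)

1. C_x = 18  [[A, B, C are collinear ⇒ -5x+3y=0] ∩ [|C−(9, 15)|²=306]]
2. C_y = 30  [[A, B, C are collinear ⇒ -5x+3y=0] ∩ [|C−(9, 15)|²=306]]
   so C = (18, 30)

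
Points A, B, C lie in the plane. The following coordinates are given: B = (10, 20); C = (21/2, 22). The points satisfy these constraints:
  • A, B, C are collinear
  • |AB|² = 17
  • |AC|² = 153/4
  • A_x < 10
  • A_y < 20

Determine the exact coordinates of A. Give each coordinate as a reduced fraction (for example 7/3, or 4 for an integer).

A = (9, 16)

1. A_x = 9  [[A, B, C are collinear ⇒ -2x+1/2y+10=0] ∩ [|A−(10, 20)|²=17]]
2. A_y = 16  [[A, B, C are collinear ⇒ -2x+1/2y+10=0] ∩ [|A−(10, 20)|²=17]]
   so A = (9, 16)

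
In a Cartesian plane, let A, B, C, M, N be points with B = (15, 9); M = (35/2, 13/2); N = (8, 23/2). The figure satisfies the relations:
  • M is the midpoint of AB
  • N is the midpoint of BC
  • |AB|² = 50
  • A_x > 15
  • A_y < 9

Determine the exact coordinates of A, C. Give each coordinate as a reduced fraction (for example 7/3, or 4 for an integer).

1. A_x = 20  [A = 2·M−B = 2·(35/2, 13/2)−(15, 9)]
2. A_y = 4  [A = 2·M−B = 2·(35/2, 13/2)−(15, 9)]
   so A = (20, 4)
3. C_x = 1  [C = 2·N−B = 2·(8, 23/2)−(15, 9)]
4. C_y = 14  [C = 2·N−B = 2·(8, 23/2)−(15, 9)]
   so C = (1, 14)

A = (20, 4)
C = (1, 14)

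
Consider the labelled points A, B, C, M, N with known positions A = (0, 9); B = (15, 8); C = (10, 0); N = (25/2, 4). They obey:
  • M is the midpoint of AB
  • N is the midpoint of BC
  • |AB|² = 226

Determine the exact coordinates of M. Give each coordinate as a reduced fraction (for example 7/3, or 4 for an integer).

M = (15/2, 17/2)

1. M_x = 15/2  [2·M = A+B = (0, 9)+(15, 8)]
2. M_y = 17/2  [2·M = A+B = (0, 9)+(15, 8)]
   so M = (15/2, 17/2)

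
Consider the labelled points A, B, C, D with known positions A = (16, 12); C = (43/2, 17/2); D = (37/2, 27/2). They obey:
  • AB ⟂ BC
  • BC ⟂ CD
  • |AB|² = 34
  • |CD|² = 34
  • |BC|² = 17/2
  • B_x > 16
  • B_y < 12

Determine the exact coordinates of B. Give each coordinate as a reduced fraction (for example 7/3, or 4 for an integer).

B = (19, 7)

1. B_x = 19  [[BC ⟂ CD ⇒ 3x-5y-22=0] ∩ [|B−(16, 12)|²=34]]
2. B_y = 7  [[BC ⟂ CD ⇒ 3x-5y-22=0] ∩ [|B−(16, 12)|²=34]]
   so B = (19, 7)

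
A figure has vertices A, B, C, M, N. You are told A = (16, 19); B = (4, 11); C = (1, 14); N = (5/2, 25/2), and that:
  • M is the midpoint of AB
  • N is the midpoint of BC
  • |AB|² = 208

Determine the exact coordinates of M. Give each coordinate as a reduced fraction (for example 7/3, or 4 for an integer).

M = (10, 15)

1. M_x = 10  [2·M = A+B = (16, 19)+(4, 11)]
2. M_y = 15  [2·M = A+B = (16, 19)+(4, 11)]
   so M = (10, 15)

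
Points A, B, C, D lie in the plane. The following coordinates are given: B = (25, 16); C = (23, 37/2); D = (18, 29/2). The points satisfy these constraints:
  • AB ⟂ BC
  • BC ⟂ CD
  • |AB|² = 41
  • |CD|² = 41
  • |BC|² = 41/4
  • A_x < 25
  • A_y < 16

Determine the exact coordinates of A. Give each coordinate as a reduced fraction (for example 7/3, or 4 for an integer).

1. A_x = 20  [[AB ⟂ BC ⇒ 2x-5/2y-10=0] ∩ [|A−(25, 16)|²=41]]
2. A_y = 12  [[AB ⟂ BC ⇒ 2x-5/2y-10=0] ∩ [|A−(25, 16)|²=41]]
   so A = (20, 12)

A = (20, 12)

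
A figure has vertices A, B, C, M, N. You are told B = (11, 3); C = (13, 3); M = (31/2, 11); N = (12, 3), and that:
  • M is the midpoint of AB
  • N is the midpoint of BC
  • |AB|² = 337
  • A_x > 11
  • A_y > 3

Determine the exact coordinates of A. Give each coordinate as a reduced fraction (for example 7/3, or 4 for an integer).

1. A_x = 20  [A = 2·M−B = 2·(31/2, 11)−(11, 3)]
2. A_y = 19  [A = 2·M−B = 2·(31/2, 11)−(11, 3)]
   so A = (20, 19)

A = (20, 19)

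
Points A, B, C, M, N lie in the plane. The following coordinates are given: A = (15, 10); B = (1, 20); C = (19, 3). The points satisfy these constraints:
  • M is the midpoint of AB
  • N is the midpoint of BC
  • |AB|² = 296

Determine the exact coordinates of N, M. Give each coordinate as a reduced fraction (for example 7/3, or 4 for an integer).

N = (10, 23/2)
M = (8, 15)

1. M_x = 8  [2·M = A+B = (15, 10)+(1, 20)]
2. M_y = 15  [2·M = A+B = (15, 10)+(1, 20)]
   so M = (8, 15)
3. N_x = 10  [2·N = B+C = (1, 20)+(19, 3)]
4. N_y = 23/2  [2·N = B+C = (1, 20)+(19, 3)]
   so N = (10, 23/2)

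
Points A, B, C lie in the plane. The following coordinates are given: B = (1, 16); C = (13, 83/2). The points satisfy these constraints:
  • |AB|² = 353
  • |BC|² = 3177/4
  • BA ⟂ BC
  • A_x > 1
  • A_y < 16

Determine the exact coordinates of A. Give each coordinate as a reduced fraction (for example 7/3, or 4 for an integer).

A = (18, 8)

1. A_x = 18  [[BA ⟂ BC ⇒ 12x+51/2y-420=0] ∩ [|A−(1, 16)|²=353]]
2. A_y = 8  [[BA ⟂ BC ⇒ 12x+51/2y-420=0] ∩ [|A−(1, 16)|²=353]]
   so A = (18, 8)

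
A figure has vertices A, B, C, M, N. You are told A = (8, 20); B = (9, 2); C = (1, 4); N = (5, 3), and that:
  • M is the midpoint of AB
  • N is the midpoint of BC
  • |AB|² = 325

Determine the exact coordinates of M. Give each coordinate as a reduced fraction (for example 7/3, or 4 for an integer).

1. M_x = 17/2  [2·M = A+B = (8, 20)+(9, 2)]
2. M_y = 11  [2·M = A+B = (8, 20)+(9, 2)]
   so M = (17/2, 11)

M = (17/2, 11)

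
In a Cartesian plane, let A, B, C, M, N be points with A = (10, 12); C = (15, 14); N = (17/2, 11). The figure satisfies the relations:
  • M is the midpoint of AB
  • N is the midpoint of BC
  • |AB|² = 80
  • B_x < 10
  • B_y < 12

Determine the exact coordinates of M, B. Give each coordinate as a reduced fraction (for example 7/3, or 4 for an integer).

1. B_x = 2  [B = 2·N−C = 2·(17/2, 11)−(15, 14)]
2. B_y = 8  [B = 2·N−C = 2·(17/2, 11)−(15, 14)]
   so B = (2, 8)
3. M_x = 6  [2·M = A+B = (10, 12)+(2, 8)]
4. M_y = 10  [2·M = A+B = (10, 12)+(2, 8)]
   so M = (6, 10)

M = (6, 10)
B = (2, 8)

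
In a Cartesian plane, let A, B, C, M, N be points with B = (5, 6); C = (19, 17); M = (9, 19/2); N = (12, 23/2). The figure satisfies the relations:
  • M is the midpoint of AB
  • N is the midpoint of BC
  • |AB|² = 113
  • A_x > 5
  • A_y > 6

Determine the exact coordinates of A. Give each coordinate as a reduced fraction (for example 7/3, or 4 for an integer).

A = (13, 13)

1. A_x = 13  [A = 2·M−B = 2·(9, 19/2)−(5, 6)]
2. A_y = 13  [A = 2·M−B = 2·(9, 19/2)−(5, 6)]
   so A = (13, 13)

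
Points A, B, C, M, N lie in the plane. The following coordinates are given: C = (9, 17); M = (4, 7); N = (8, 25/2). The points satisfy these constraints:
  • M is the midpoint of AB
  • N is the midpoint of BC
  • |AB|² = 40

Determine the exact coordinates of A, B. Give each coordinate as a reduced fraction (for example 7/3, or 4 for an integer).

A = (1, 6)
B = (7, 8)

1. B_x = 7  [B = 2·N−C = 2·(8, 25/2)−(9, 17)]
2. B_y = 8  [B = 2·N−C = 2·(8, 25/2)−(9, 17)]
   so B = (7, 8)
3. A_x = 1  [A = 2·M−B = 2·(4, 7)−(7, 8)]
4. A_y = 6  [A = 2·M−B = 2·(4, 7)−(7, 8)]
   so A = (1, 6)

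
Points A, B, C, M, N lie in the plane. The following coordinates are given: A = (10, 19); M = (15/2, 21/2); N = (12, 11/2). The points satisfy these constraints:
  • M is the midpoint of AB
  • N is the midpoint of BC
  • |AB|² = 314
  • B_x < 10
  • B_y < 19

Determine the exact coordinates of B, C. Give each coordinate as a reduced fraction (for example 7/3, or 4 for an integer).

B = (5, 2)
C = (19, 9)

1. B_x = 5  [B = 2·M−A = 2·(15/2, 21/2)−(10, 19)]
2. B_y = 2  [B = 2·M−A = 2·(15/2, 21/2)−(10, 19)]
   so B = (5, 2)
3. C_x = 19  [C = 2·N−B = 2·(12, 11/2)−(5, 2)]
4. C_y = 9  [C = 2·N−B = 2·(12, 11/2)−(5, 2)]
   so C = (19, 9)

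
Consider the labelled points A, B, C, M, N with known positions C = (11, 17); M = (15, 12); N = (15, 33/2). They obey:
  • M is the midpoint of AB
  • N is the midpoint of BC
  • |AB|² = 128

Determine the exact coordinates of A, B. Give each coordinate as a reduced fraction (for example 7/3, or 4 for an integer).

A = (11, 8)
B = (19, 16)

1. B_x = 19  [B = 2·N−C = 2·(15, 33/2)−(11, 17)]
2. B_y = 16  [B = 2·N−C = 2·(15, 33/2)−(11, 17)]
   so B = (19, 16)
3. A_x = 11  [A = 2·M−B = 2·(15, 12)−(19, 16)]
4. A_y = 8  [A = 2·M−B = 2·(15, 12)−(19, 16)]
   so A = (11, 8)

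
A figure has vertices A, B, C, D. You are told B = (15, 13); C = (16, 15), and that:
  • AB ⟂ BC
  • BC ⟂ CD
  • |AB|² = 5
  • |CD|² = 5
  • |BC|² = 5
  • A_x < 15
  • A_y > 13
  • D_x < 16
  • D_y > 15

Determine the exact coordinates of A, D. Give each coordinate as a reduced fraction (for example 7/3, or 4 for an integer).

1. A_x = 13  [[AB ⟂ BC ⇒ -1x-2y+41=0] ∩ [|A−(15, 13)|²=5]]
2. A_y = 14  [[AB ⟂ BC ⇒ -1x-2y+41=0] ∩ [|A−(15, 13)|²=5]]
   so A = (13, 14)
3. D_x = 14  [[BC ⟂ CD ⇒ 1x+2y-46=0] ∩ [|D−(16, 15)|²=5]]
4. D_y = 16  [[BC ⟂ CD ⇒ 1x+2y-46=0] ∩ [|D−(16, 15)|²=5]]
   so D = (14, 16)

A = (13, 14)
D = (14, 16)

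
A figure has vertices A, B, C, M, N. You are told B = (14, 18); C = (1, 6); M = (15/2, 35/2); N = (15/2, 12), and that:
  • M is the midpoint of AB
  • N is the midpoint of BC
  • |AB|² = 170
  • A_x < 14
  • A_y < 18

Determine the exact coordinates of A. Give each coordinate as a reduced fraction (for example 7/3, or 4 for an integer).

A = (1, 17)

1. A_x = 1  [A = 2·M−B = 2·(15/2, 35/2)−(14, 18)]
2. A_y = 17  [A = 2·M−B = 2·(15/2, 35/2)−(14, 18)]
   so A = (1, 17)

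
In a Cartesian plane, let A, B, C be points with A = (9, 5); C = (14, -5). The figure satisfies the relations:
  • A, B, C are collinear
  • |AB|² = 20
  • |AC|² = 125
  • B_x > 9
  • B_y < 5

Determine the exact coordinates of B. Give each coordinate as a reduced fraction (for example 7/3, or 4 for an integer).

B = (11, 1)

1. B_x = 11  [[A, B, C are collinear ⇒ -10x-5y+115=0] ∩ [|B−(9, 5)|²=20]]
2. B_y = 1  [[A, B, C are collinear ⇒ -10x-5y+115=0] ∩ [|B−(9, 5)|²=20]]
   so B = (11, 1)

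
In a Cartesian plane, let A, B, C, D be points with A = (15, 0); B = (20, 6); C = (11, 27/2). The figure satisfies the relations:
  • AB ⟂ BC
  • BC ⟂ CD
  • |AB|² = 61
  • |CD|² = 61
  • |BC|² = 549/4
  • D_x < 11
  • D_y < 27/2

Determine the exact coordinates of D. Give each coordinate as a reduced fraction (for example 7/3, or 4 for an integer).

D = (6, 15/2)

1. D_x = 6  [[BC ⟂ CD ⇒ -9x+15/2y-9/4=0] ∩ [|D−(11, 27/2)|²=61]]
2. D_y = 15/2  [[BC ⟂ CD ⇒ -9x+15/2y-9/4=0] ∩ [|D−(11, 27/2)|²=61]]
   so D = (6, 15/2)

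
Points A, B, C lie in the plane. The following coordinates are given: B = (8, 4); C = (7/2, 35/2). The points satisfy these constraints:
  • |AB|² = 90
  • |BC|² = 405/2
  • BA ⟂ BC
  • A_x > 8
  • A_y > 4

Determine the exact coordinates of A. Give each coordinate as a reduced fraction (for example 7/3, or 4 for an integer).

A = (17, 7)

1. A_x = 17  [[BA ⟂ BC ⇒ -9/2x+27/2y-18=0] ∩ [|A−(8, 4)|²=90]]
2. A_y = 7  [[BA ⟂ BC ⇒ -9/2x+27/2y-18=0] ∩ [|A−(8, 4)|²=90]]
   so A = (17, 7)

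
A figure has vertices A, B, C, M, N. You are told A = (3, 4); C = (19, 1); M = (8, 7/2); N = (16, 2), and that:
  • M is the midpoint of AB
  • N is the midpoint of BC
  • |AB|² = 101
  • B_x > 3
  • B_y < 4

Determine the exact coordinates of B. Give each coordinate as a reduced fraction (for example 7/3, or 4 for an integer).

1. B_x = 13  [B = 2·M−A = 2·(8, 7/2)−(3, 4)]
2. B_y = 3  [B = 2·M−A = 2·(8, 7/2)−(3, 4)]
   so B = (13, 3)

B = (13, 3)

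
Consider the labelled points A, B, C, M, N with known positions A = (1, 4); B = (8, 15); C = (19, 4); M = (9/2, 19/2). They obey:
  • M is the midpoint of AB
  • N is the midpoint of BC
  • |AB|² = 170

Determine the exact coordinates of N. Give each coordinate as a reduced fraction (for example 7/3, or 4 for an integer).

N = (27/2, 19/2)

1. N_x = 27/2  [2·N = B+C = (8, 15)+(19, 4)]
2. N_y = 19/2  [2·N = B+C = (8, 15)+(19, 4)]
   so N = (27/2, 19/2)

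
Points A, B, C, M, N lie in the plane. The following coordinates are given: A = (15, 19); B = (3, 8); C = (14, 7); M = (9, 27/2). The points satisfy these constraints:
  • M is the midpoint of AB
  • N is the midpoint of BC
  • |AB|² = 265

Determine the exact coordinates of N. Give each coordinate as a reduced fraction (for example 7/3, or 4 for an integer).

1. N_x = 17/2  [2·N = B+C = (3, 8)+(14, 7)]
2. N_y = 15/2  [2·N = B+C = (3, 8)+(14, 7)]
   so N = (17/2, 15/2)

N = (17/2, 15/2)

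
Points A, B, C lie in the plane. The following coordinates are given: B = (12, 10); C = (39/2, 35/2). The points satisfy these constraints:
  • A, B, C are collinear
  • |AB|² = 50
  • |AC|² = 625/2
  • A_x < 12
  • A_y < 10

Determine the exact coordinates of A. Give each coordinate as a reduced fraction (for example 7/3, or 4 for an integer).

1. A_x = 7  [[A, B, C are collinear ⇒ -15/2x+15/2y+15=0] ∩ [|A−(12, 10)|²=50]]
2. A_y = 5  [[A, B, C are collinear ⇒ -15/2x+15/2y+15=0] ∩ [|A−(12, 10)|²=50]]
   so A = (7, 5)

A = (7, 5)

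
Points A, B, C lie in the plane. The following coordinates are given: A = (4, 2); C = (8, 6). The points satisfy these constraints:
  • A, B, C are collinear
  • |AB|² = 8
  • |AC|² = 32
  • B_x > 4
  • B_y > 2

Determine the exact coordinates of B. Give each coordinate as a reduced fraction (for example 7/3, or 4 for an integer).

B = (6, 4)

1. B_x = 6  [[A, B, C are collinear ⇒ 4x-4y-8=0] ∩ [|B−(4, 2)|²=8]]
2. B_y = 4  [[A, B, C are collinear ⇒ 4x-4y-8=0] ∩ [|B−(4, 2)|²=8]]
   so B = (6, 4)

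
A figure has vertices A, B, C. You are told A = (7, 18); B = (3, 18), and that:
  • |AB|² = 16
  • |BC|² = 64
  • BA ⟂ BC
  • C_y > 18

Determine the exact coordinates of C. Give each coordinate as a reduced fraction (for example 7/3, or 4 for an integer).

C = (3, 26)

1. C_x = 3  [[BA ⟂ BC ⇒ 4x-12=0] ∩ [|C−(3, 18)|²=64]]
2. C_y = 26  [[BA ⟂ BC ⇒ 4x-12=0] ∩ [|C−(3, 18)|²=64]]
   so C = (3, 26)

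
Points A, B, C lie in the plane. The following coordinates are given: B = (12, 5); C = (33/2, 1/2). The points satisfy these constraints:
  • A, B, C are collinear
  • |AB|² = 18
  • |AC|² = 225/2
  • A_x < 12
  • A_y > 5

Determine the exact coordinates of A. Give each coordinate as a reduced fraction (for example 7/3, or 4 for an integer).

1. A_x = 9  [[A, B, C are collinear ⇒ 9/2x+9/2y-153/2=0] ∩ [|A−(12, 5)|²=18]]
2. A_y = 8  [[A, B, C are collinear ⇒ 9/2x+9/2y-153/2=0] ∩ [|A−(12, 5)|²=18]]
   so A = (9, 8)

A = (9, 8)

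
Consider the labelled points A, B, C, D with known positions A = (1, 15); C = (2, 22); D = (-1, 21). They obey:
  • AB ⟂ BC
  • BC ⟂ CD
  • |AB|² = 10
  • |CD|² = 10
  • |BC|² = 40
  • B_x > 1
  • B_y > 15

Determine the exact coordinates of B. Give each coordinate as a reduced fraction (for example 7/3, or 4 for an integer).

1. B_x = 4  [[BC ⟂ CD ⇒ 3x+1y-28=0] ∩ [|B−(1, 15)|²=10]]
2. B_y = 16  [[BC ⟂ CD ⇒ 3x+1y-28=0] ∩ [|B−(1, 15)|²=10]]
   so B = (4, 16)

B = (4, 16)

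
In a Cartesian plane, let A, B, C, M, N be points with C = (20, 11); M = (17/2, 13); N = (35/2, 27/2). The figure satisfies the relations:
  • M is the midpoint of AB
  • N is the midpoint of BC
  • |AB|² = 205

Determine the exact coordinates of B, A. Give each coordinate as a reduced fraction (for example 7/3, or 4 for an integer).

1. B_x = 15  [B = 2·N−C = 2·(35/2, 27/2)−(20, 11)]
2. B_y = 16  [B = 2·N−C = 2·(35/2, 27/2)−(20, 11)]
   so B = (15, 16)
3. A_x = 2  [A = 2·M−B = 2·(17/2, 13)−(15, 16)]
4. A_y = 10  [A = 2·M−B = 2·(17/2, 13)−(15, 16)]
   so A = (2, 10)

B = (15, 16)
A = (2, 10)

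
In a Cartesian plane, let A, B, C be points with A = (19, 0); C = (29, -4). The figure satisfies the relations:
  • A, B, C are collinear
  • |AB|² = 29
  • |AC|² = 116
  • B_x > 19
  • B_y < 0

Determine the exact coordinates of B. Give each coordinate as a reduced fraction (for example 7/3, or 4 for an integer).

B = (24, -2)

1. B_x = 24  [[A, B, C are collinear ⇒ -4x-10y+76=0] ∩ [|B−(19, 0)|²=29]]
2. B_y = -2  [[A, B, C are collinear ⇒ -4x-10y+76=0] ∩ [|B−(19, 0)|²=29]]
   so B = (24, -2)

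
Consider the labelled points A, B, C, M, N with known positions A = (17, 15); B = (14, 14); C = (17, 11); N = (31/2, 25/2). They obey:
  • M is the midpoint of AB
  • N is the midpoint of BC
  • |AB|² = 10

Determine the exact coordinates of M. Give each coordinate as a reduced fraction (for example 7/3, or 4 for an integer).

M = (31/2, 29/2)

1. M_x = 31/2  [2·M = A+B = (17, 15)+(14, 14)]
2. M_y = 29/2  [2·M = A+B = (17, 15)+(14, 14)]
   so M = (31/2, 29/2)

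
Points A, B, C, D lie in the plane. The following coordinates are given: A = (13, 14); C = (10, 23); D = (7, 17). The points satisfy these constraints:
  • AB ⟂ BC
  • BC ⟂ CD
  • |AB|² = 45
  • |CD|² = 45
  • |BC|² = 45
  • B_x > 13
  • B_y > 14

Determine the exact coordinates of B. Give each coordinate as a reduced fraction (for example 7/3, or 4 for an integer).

1. B_x = 16  [[BC ⟂ CD ⇒ 3x+6y-168=0] ∩ [|B−(13, 14)|²=45]]
2. B_y = 20  [[BC ⟂ CD ⇒ 3x+6y-168=0] ∩ [|B−(13, 14)|²=45]]
   so B = (16, 20)

B = (16, 20)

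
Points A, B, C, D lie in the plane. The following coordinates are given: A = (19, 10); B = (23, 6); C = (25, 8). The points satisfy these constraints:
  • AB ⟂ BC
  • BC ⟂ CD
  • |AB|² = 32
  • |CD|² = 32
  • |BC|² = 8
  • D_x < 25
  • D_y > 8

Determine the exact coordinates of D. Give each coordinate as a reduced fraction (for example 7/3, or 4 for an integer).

D = (21, 12)

1. D_x = 21  [[BC ⟂ CD ⇒ 2x+2y-66=0] ∩ [|D−(25, 8)|²=32]]
2. D_y = 12  [[BC ⟂ CD ⇒ 2x+2y-66=0] ∩ [|D−(25, 8)|²=32]]
   so D = (21, 12)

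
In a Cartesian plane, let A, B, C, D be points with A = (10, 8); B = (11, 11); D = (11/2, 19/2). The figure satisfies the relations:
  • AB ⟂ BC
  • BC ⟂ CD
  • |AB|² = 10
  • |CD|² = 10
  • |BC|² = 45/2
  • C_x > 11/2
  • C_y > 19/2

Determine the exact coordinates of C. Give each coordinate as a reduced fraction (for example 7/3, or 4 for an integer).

1. C_x = 13/2  [[AB ⟂ BC ⇒ 1x+3y-44=0] ∩ [|C−(11/2, 19/2)|²=10]]
2. C_y = 25/2  [[AB ⟂ BC ⇒ 1x+3y-44=0] ∩ [|C−(11/2, 19/2)|²=10]]
   so C = (13/2, 25/2)

C = (13/2, 25/2)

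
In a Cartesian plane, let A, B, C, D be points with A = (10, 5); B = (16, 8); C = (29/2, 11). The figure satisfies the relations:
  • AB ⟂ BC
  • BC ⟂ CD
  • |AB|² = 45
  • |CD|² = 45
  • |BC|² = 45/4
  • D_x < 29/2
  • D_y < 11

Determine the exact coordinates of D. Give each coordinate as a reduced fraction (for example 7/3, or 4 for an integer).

D = (17/2, 8)

1. D_x = 17/2  [[BC ⟂ CD ⇒ -3/2x+3y-45/4=0] ∩ [|D−(29/2, 11)|²=45]]
2. D_y = 8  [[BC ⟂ CD ⇒ -3/2x+3y-45/4=0] ∩ [|D−(29/2, 11)|²=45]]
   so D = (17/2, 8)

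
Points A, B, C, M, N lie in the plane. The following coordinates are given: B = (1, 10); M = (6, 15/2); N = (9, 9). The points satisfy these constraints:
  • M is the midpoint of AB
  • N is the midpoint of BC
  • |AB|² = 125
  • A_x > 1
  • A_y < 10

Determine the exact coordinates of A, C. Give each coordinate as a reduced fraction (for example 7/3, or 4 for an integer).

A = (11, 5)
C = (17, 8)

1. A_x = 11  [A = 2·M−B = 2·(6, 15/2)−(1, 10)]
2. A_y = 5  [A = 2·M−B = 2·(6, 15/2)−(1, 10)]
   so A = (11, 5)
3. C_x = 17  [C = 2·N−B = 2·(9, 9)−(1, 10)]
4. C_y = 8  [C = 2·N−B = 2·(9, 9)−(1, 10)]
   so C = (17, 8)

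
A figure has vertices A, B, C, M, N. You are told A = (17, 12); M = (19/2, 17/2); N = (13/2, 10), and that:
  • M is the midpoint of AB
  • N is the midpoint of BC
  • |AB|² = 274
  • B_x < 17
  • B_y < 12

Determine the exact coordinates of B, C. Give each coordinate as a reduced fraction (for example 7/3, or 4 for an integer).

B = (2, 5)
C = (11, 15)

1. B_x = 2  [B = 2·M−A = 2·(19/2, 17/2)−(17, 12)]
2. B_y = 5  [B = 2·M−A = 2·(19/2, 17/2)−(17, 12)]
   so B = (2, 5)
3. C_x = 11  [C = 2·N−B = 2·(13/2, 10)−(2, 5)]
4. C_y = 15  [C = 2·N−B = 2·(13/2, 10)−(2, 5)]
   so C = (11, 15)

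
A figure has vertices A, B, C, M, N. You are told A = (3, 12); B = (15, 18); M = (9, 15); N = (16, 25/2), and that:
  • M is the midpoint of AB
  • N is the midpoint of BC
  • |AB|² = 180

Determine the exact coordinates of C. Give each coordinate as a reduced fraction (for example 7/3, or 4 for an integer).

C = (17, 7)

1. C_x = 17  [C = 2·N−B = 2·(16, 25/2)−(15, 18)]
2. C_y = 7  [C = 2·N−B = 2·(16, 25/2)−(15, 18)]
   so C = (17, 7)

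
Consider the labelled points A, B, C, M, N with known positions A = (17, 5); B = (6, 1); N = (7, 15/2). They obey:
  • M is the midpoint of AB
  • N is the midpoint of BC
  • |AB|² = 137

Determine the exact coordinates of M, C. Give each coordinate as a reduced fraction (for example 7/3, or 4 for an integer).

1. M_x = 23/2  [2·M = A+B = (17, 5)+(6, 1)]
2. M_y = 3  [2·M = A+B = (17, 5)+(6, 1)]
   so M = (23/2, 3)
3. C_x = 8  [C = 2·N−B = 2·(7, 15/2)−(6, 1)]
4. C_y = 14  [C = 2·N−B = 2·(7, 15/2)−(6, 1)]
   so C = (8, 14)

M = (23/2, 3)
C = (8, 14)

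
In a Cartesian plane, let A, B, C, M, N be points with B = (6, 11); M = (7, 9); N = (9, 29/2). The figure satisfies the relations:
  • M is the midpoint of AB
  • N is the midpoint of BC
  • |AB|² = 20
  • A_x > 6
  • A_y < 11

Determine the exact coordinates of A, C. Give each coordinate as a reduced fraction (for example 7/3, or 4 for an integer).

1. A_x = 8  [A = 2·M−B = 2·(7, 9)−(6, 11)]
2. A_y = 7  [A = 2·M−B = 2·(7, 9)−(6, 11)]
   so A = (8, 7)
3. C_x = 12  [C = 2·N−B = 2·(9, 29/2)−(6, 11)]
4. C_y = 18  [C = 2·N−B = 2·(9, 29/2)−(6, 11)]
   so C = (12, 18)

A = (8, 7)
C = (12, 18)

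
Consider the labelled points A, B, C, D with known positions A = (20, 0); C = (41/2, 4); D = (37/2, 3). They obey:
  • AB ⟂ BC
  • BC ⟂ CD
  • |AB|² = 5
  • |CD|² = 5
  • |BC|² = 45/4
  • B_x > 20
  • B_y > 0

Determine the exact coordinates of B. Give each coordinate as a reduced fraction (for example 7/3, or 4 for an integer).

1. B_x = 22  [[BC ⟂ CD ⇒ 2x+1y-45=0] ∩ [|B−(20, 0)|²=5]]
2. B_y = 1  [[BC ⟂ CD ⇒ 2x+1y-45=0] ∩ [|B−(20, 0)|²=5]]
   so B = (22, 1)

B = (22, 1)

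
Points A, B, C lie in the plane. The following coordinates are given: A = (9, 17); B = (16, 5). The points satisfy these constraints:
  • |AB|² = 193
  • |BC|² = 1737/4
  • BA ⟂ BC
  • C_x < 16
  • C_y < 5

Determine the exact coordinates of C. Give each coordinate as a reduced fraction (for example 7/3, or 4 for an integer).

C = (-2, -11/2)

1. C_x = -2  [[BA ⟂ BC ⇒ -7x+12y+52=0] ∩ [|C−(16, 5)|²=1737/4]]
2. C_y = -11/2  [[BA ⟂ BC ⇒ -7x+12y+52=0] ∩ [|C−(16, 5)|²=1737/4]]
   so C = (-2, -11/2)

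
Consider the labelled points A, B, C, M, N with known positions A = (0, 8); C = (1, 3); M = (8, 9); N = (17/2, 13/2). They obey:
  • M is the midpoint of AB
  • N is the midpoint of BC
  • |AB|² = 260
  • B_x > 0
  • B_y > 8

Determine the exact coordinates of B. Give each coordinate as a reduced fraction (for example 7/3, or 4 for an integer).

1. B_x = 16  [B = 2·M−A = 2·(8, 9)−(0, 8)]
2. B_y = 10  [B = 2·M−A = 2·(8, 9)−(0, 8)]
   so B = (16, 10)

B = (16, 10)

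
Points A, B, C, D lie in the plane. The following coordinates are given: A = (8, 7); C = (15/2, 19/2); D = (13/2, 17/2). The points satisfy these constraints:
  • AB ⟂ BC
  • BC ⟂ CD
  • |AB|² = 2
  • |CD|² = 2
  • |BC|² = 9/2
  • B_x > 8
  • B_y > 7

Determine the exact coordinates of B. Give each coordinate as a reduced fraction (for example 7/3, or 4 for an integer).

1. B_x = 9  [[BC ⟂ CD ⇒ 1x+1y-17=0] ∩ [|B−(8, 7)|²=2]]
2. B_y = 8  [[BC ⟂ CD ⇒ 1x+1y-17=0] ∩ [|B−(8, 7)|²=2]]
   so B = (9, 8)

B = (9, 8)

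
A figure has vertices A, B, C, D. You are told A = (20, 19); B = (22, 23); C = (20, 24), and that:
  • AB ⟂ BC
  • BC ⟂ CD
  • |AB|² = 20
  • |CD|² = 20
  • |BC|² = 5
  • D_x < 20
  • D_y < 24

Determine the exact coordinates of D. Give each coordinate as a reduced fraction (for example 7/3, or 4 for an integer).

1. D_x = 18  [[BC ⟂ CD ⇒ -2x+1y+16=0] ∩ [|D−(20, 24)|²=20]]
2. D_y = 20  [[BC ⟂ CD ⇒ -2x+1y+16=0] ∩ [|D−(20, 24)|²=20]]
   so D = (18, 20)

D = (18, 20)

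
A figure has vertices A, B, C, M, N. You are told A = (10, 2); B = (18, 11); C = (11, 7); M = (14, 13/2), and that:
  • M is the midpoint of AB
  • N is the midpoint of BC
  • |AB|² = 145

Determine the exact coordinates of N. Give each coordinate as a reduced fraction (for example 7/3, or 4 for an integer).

N = (29/2, 9)

1. N_x = 29/2  [2·N = B+C = (18, 11)+(11, 7)]
2. N_y = 9  [2·N = B+C = (18, 11)+(11, 7)]
   so N = (29/2, 9)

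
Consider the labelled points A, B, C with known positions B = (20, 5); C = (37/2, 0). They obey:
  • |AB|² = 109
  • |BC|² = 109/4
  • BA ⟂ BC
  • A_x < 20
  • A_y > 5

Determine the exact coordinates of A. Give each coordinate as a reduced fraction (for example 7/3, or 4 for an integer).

1. A_x = 10  [[BA ⟂ BC ⇒ -3/2x-5y+55=0] ∩ [|A−(20, 5)|²=109]]
2. A_y = 8  [[BA ⟂ BC ⇒ -3/2x-5y+55=0] ∩ [|A−(20, 5)|²=109]]
   so A = (10, 8)

A = (10, 8)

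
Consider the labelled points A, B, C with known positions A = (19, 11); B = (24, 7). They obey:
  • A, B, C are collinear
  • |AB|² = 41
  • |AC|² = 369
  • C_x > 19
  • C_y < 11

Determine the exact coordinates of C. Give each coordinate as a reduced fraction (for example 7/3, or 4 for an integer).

C = (34, -1)

1. C_x = 34  [[A, B, C are collinear ⇒ 4x+5y-131=0] ∩ [|C−(19, 11)|²=369]]
2. C_y = -1  [[A, B, C are collinear ⇒ 4x+5y-131=0] ∩ [|C−(19, 11)|²=369]]
   so C = (34, -1)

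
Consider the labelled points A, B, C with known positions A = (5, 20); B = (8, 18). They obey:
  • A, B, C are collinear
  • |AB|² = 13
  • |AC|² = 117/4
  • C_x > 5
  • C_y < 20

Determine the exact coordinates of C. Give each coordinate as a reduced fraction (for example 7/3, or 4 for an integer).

C = (19/2, 17)

1. C_x = 19/2  [[A, B, C are collinear ⇒ 2x+3y-70=0] ∩ [|C−(5, 20)|²=117/4]]
2. C_y = 17  [[A, B, C are collinear ⇒ 2x+3y-70=0] ∩ [|C−(5, 20)|²=117/4]]
   so C = (19/2, 17)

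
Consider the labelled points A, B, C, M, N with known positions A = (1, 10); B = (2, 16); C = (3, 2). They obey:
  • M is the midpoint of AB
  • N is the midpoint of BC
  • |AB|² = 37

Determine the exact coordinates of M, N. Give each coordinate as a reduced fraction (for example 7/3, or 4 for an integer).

M = (3/2, 13)
N = (5/2, 9)

1. M_x = 3/2  [2·M = A+B = (1, 10)+(2, 16)]
2. M_y = 13  [2·M = A+B = (1, 10)+(2, 16)]
   so M = (3/2, 13)
3. N_x = 5/2  [2·N = B+C = (2, 16)+(3, 2)]
4. N_y = 9  [2·N = B+C = (2, 16)+(3, 2)]
   so N = (5/2, 9)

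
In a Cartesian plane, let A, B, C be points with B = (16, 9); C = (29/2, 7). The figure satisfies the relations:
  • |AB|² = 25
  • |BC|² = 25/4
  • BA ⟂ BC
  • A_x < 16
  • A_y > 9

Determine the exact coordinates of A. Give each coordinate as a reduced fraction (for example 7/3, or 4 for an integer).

1. A_x = 12  [[BA ⟂ BC ⇒ -3/2x-2y+42=0] ∩ [|A−(16, 9)|²=25]]
2. A_y = 12  [[BA ⟂ BC ⇒ -3/2x-2y+42=0] ∩ [|A−(16, 9)|²=25]]
   so A = (12, 12)

A = (12, 12)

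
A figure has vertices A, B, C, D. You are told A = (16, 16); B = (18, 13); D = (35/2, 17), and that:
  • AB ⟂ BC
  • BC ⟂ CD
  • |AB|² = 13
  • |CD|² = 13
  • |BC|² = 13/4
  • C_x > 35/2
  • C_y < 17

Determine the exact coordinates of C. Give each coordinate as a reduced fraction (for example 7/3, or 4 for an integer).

C = (39/2, 14)

1. C_x = 39/2  [[AB ⟂ BC ⇒ 2x-3y+3=0] ∩ [|C−(35/2, 17)|²=13]]
2. C_y = 14  [[AB ⟂ BC ⇒ 2x-3y+3=0] ∩ [|C−(35/2, 17)|²=13]]
   so C = (39/2, 14)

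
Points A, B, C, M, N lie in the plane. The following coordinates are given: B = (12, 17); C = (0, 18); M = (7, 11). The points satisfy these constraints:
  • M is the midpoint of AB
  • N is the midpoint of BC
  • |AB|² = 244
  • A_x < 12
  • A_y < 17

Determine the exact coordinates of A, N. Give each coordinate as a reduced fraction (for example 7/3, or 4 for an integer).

1. A_x = 2  [A = 2·M−B = 2·(7, 11)−(12, 17)]
2. A_y = 5  [A = 2·M−B = 2·(7, 11)−(12, 17)]
   so A = (2, 5)
3. N_x = 6  [2·N = B+C = (12, 17)+(0, 18)]
4. N_y = 35/2  [2·N = B+C = (12, 17)+(0, 18)]
   so N = (6, 35/2)

A = (2, 5)
N = (6, 35/2)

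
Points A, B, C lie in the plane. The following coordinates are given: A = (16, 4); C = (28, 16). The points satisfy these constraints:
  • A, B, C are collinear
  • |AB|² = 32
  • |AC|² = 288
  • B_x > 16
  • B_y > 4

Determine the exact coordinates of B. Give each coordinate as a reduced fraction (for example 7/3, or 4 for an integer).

1. B_x = 20  [[A, B, C are collinear ⇒ 12x-12y-144=0] ∩ [|B−(16, 4)|²=32]]
2. B_y = 8  [[A, B, C are collinear ⇒ 12x-12y-144=0] ∩ [|B−(16, 4)|²=32]]
   so B = (20, 8)

B = (20, 8)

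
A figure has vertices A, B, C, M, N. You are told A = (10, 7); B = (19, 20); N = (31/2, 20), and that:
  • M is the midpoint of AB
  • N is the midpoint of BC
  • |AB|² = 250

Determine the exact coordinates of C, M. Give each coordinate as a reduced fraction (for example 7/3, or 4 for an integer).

C = (12, 20)
M = (29/2, 27/2)

1. M_x = 29/2  [2·M = A+B = (10, 7)+(19, 20)]
2. M_y = 27/2  [2·M = A+B = (10, 7)+(19, 20)]
   so M = (29/2, 27/2)
3. C_x = 12  [C = 2·N−B = 2·(31/2, 20)−(19, 20)]
4. C_y = 20  [C = 2·N−B = 2·(31/2, 20)−(19, 20)]
   so C = (12, 20)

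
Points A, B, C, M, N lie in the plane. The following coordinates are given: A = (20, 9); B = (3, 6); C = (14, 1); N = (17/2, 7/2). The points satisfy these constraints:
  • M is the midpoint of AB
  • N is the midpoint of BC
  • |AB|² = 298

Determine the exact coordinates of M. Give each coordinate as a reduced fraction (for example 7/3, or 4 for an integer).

M = (23/2, 15/2)

1. M_x = 23/2  [2·M = A+B = (20, 9)+(3, 6)]
2. M_y = 15/2  [2·M = A+B = (20, 9)+(3, 6)]
   so M = (23/2, 15/2)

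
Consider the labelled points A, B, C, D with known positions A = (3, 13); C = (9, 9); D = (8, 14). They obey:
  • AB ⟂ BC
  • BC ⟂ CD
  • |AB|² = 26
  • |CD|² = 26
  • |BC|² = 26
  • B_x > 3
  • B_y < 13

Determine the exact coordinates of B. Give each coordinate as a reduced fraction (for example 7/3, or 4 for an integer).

1. B_x = 4  [[BC ⟂ CD ⇒ 1x-5y+36=0] ∩ [|B−(3, 13)|²=26]]
2. B_y = 8  [[BC ⟂ CD ⇒ 1x-5y+36=0] ∩ [|B−(3, 13)|²=26]]
   so B = (4, 8)

B = (4, 8)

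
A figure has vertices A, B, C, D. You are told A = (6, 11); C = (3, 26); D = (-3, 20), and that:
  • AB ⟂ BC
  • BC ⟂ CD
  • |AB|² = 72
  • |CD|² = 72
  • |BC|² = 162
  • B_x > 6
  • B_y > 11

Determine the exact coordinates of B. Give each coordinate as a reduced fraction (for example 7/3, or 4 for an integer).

1. B_x = 12  [[BC ⟂ CD ⇒ 6x+6y-174=0] ∩ [|B−(6, 11)|²=72]]
2. B_y = 17  [[BC ⟂ CD ⇒ 6x+6y-174=0] ∩ [|B−(6, 11)|²=72]]
   so B = (12, 17)

B = (12, 17)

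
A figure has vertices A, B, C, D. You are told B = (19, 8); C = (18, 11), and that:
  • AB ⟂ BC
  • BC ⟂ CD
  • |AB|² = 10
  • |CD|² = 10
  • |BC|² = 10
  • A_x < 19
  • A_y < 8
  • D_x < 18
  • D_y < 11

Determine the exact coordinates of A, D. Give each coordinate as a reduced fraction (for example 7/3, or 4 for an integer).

A = (16, 7)
D = (15, 10)

1. A_x = 16  [[AB ⟂ BC ⇒ 1x-3y+5=0] ∩ [|A−(19, 8)|²=10]]
2. A_y = 7  [[AB ⟂ BC ⇒ 1x-3y+5=0] ∩ [|A−(19, 8)|²=10]]
   so A = (16, 7)
3. D_x = 15  [[BC ⟂ CD ⇒ -1x+3y-15=0] ∩ [|D−(18, 11)|²=10]]
4. D_y = 10  [[BC ⟂ CD ⇒ -1x+3y-15=0] ∩ [|D−(18, 11)|²=10]]
   so D = (15, 10)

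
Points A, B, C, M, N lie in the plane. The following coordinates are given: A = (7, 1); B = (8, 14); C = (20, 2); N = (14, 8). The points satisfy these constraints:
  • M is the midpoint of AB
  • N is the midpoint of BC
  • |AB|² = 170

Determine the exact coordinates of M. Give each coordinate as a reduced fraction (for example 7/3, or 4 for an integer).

1. M_x = 15/2  [2·M = A+B = (7, 1)+(8, 14)]
2. M_y = 15/2  [2·M = A+B = (7, 1)+(8, 14)]
   so M = (15/2, 15/2)

M = (15/2, 15/2)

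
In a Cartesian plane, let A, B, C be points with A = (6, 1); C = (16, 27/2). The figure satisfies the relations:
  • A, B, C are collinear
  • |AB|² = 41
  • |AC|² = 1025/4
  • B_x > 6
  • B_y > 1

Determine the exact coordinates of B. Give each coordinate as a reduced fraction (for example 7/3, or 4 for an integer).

1. B_x = 10  [[A, B, C are collinear ⇒ 25/2x-10y-65=0] ∩ [|B−(6, 1)|²=41]]
2. B_y = 6  [[A, B, C are collinear ⇒ 25/2x-10y-65=0] ∩ [|B−(6, 1)|²=41]]
   so B = (10, 6)

B = (10, 6)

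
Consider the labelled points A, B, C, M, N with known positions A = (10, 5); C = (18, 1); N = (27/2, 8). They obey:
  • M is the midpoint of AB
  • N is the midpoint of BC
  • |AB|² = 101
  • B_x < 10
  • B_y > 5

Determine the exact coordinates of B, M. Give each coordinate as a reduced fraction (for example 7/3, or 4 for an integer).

1. B_x = 9  [B = 2·N−C = 2·(27/2, 8)−(18, 1)]
2. B_y = 15  [B = 2·N−C = 2·(27/2, 8)−(18, 1)]
   so B = (9, 15)
3. M_x = 19/2  [2·M = A+B = (10, 5)+(9, 15)]
4. M_y = 10  [2·M = A+B = (10, 5)+(9, 15)]
   so M = (19/2, 10)

B = (9, 15)
M = (19/2, 10)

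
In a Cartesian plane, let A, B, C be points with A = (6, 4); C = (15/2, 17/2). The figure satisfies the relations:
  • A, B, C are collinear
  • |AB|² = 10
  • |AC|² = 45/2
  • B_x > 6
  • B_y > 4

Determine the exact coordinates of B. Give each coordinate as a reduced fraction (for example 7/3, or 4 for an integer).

1. B_x = 7  [[A, B, C are collinear ⇒ 9/2x-3/2y-21=0] ∩ [|B−(6, 4)|²=10]]
2. B_y = 7  [[A, B, C are collinear ⇒ 9/2x-3/2y-21=0] ∩ [|B−(6, 4)|²=10]]
   so B = (7, 7)

B = (7, 7)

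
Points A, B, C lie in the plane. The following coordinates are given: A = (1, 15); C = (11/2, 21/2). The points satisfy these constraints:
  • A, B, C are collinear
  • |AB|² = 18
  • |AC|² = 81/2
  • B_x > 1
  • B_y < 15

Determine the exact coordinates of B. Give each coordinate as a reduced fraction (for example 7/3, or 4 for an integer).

1. B_x = 4  [[A, B, C are collinear ⇒ -9/2x-9/2y+72=0] ∩ [|B−(1, 15)|²=18]]
2. B_y = 12  [[A, B, C are collinear ⇒ -9/2x-9/2y+72=0] ∩ [|B−(1, 15)|²=18]]
   so B = (4, 12)

B = (4, 12)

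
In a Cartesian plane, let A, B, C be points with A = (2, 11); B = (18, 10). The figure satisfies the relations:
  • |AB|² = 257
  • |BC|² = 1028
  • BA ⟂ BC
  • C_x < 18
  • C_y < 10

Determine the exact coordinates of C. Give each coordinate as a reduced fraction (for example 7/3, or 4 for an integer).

C = (16, -22)

1. C_x = 16  [[BA ⟂ BC ⇒ -16x+1y+278=0] ∩ [|C−(18, 10)|²=1028]]
2. C_y = -22  [[BA ⟂ BC ⇒ -16x+1y+278=0] ∩ [|C−(18, 10)|²=1028]]
   so C = (16, -22)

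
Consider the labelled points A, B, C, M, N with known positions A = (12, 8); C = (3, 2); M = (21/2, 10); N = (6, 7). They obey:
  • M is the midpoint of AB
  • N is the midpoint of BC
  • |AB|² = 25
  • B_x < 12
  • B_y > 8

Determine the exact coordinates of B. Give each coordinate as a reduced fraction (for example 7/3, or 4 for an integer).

1. B_x = 9  [B = 2·M−A = 2·(21/2, 10)−(12, 8)]
2. B_y = 12  [B = 2·M−A = 2·(21/2, 10)−(12, 8)]
   so B = (9, 12)

B = (9, 12)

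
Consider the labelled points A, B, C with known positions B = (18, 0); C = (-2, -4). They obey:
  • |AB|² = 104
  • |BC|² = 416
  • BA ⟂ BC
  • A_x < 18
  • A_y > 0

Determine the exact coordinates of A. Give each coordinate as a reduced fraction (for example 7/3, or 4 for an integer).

A = (16, 10)

1. A_x = 16  [[BA ⟂ BC ⇒ -20x-4y+360=0] ∩ [|A−(18, 0)|²=104]]
2. A_y = 10  [[BA ⟂ BC ⇒ -20x-4y+360=0] ∩ [|A−(18, 0)|²=104]]
   so A = (16, 10)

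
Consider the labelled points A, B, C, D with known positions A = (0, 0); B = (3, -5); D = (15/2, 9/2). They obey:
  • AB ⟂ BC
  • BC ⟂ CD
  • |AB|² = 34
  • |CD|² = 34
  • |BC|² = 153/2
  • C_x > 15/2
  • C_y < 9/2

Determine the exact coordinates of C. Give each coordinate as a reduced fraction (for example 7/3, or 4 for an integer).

1. C_x = 21/2  [[AB ⟂ BC ⇒ 3x-5y-34=0] ∩ [|C−(15/2, 9/2)|²=34]]
2. C_y = -1/2  [[AB ⟂ BC ⇒ 3x-5y-34=0] ∩ [|C−(15/2, 9/2)|²=34]]
   so C = (21/2, -1/2)

C = (21/2, -1/2)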